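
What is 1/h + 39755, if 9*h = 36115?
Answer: 1435751834/36115 ≈ 39755.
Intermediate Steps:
h = 36115/9 (h = (1/9)*36115 = 36115/9 ≈ 4012.8)
1/h + 39755 = 1/(36115/9) + 39755 = 9/36115 + 39755 = 1435751834/36115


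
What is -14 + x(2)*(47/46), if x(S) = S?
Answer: -275/23 ≈ -11.957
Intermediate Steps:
-14 + x(2)*(47/46) = -14 + 2*(47/46) = -14 + 47/23 = -275/23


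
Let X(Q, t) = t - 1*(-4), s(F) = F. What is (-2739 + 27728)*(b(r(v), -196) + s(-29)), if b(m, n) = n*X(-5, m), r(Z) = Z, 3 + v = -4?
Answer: 13968851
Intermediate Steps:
v = -7 (v = -3 - 4 = -7)
X(Q, t) = 4 + t (X(Q, t) = t + 4 = 4 + t)
b(m, n) = n*(4 + m)
(-2739 + 27728)*(b(r(v), -196) + s(-29)) = (-2739 + 27728)*(-196*(4 - 7) - 29) = 24989*(-196*(-3) - 29) = 24989*(588 - 29) = 24989*559 = 13968851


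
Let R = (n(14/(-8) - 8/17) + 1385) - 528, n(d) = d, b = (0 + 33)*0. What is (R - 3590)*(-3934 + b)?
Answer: 365852165/34 ≈ 1.0760e+7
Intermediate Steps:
b = 0 (b = 33*0 = 0)
R = 58125/68 (R = ((14/(-8) - 8/17) + 1385) - 528 = ((14*(-⅛) - 8*1/17) + 1385) - 528 = ((-7/4 - 8/17) + 1385) - 528 = (-151/68 + 1385) - 528 = 94029/68 - 528 = 58125/68 ≈ 854.78)
(R - 3590)*(-3934 + b) = (58125/68 - 3590)*(-3934 + 0) = -185995/68*(-3934) = 365852165/34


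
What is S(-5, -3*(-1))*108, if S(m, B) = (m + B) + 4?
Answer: 216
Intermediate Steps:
S(m, B) = 4 + B + m (S(m, B) = (B + m) + 4 = 4 + B + m)
S(-5, -3*(-1))*108 = (4 - 3*(-1) - 5)*108 = (4 + 3 - 5)*108 = 2*108 = 216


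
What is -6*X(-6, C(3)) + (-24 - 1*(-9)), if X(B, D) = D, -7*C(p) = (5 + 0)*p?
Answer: -15/7 ≈ -2.1429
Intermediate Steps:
C(p) = -5*p/7 (C(p) = -(5 + 0)*p/7 = -5*p/7)
-6*X(-6, C(3)) + (-24 - 1*(-9)) = -(-30)*3/7 + (-24 - 1*(-9)) = -6*(-15/7) + (-24 + 9) = 90/7 - 15 = -15/7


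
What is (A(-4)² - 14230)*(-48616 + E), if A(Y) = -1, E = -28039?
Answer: 1090723995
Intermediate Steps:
(A(-4)² - 14230)*(-48616 + E) = ((-1)² - 14230)*(-48616 - 28039) = (1 - 14230)*(-76655) = -14229*(-76655) = 1090723995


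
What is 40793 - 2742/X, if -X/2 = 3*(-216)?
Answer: 8810831/216 ≈ 40791.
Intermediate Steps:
X = 1296 (X = -6*(-216) = -2*(-648) = 1296)
40793 - 2742/X = 40793 - 2742/1296 = 40793 - 2742*1/1296 = 40793 - 457/216 = 8810831/216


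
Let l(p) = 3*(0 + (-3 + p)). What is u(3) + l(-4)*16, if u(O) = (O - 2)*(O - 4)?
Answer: -337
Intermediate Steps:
u(O) = (-4 + O)*(-2 + O) (u(O) = (-2 + O)*(-4 + O) = (-4 + O)*(-2 + O))
l(p) = -9 + 3*p (l(p) = 3*(-3 + p) = -9 + 3*p)
u(3) + l(-4)*16 = (8 + 3² - 6*3) + (-9 + 3*(-4))*16 = (8 + 9 - 18) + (-9 - 12)*16 = -1 - 21*16 = -1 - 336 = -337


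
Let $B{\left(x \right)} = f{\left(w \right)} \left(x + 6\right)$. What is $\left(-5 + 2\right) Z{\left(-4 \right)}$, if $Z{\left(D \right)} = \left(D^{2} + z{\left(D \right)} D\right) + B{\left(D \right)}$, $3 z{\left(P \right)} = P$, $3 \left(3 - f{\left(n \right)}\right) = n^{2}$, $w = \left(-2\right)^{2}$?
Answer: $-50$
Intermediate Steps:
$w = 4$
$f{\left(n \right)} = 3 - \frac{n^{2}}{3}$
$z{\left(P \right)} = \frac{P}{3}$
$B{\left(x \right)} = -14 - \frac{7 x}{3}$ ($B{\left(x \right)} = \left(3 - \frac{4^{2}}{3}\right) \left(x + 6\right) = \left(3 - \frac{16}{3}\right) \left(6 + x\right) = - \frac{7 \left(6 + x\right)}{3} = -14 - \frac{7 x}{3}$)
$Z{\left(D \right)} = -14 - \frac{7 D}{3} + \frac{4 D^{2}}{3}$ ($Z{\left(D \right)} = \left(D^{2} + \frac{D}{3} D\right) - \left(14 + \frac{7 D}{3}\right) = \left(D^{2} + \frac{D^{2}}{3}\right) - \left(14 + \frac{7 D}{3}\right) = \frac{4 D^{2}}{3} - \left(14 + \frac{7 D}{3}\right) = -14 - \frac{7 D}{3} + \frac{4 D^{2}}{3}$)
$\left(-5 + 2\right) Z{\left(-4 \right)} = \left(-5 + 2\right) \left(-14 - - \frac{28}{3} + \frac{4 \left(-4\right)^{2}}{3}\right) = - 3 \left(-14 + \frac{28}{3} + \frac{4}{3} \cdot 16\right) = - 3 \left(-14 + \frac{28}{3} + \frac{64}{3}\right) = \left(-3\right) \frac{50}{3} = -50$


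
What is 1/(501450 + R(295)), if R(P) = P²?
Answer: 1/588475 ≈ 1.6993e-6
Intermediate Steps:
1/(501450 + R(295)) = 1/(501450 + 295²) = 1/(501450 + 87025) = 1/588475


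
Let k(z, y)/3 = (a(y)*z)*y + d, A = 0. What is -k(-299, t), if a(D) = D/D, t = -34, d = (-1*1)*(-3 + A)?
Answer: -30507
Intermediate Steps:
d = 3 (d = (-1*1)*(-3 + 0) = -1*(-3) = 3)
a(D) = 1
k(z, y) = 9 + 3*y*z (k(z, y) = 3*((1*z)*y + 3) = 3*(z*y + 3) = 3*(y*z + 3) = 3*(3 + y*z) = 9 + 3*y*z)
-k(-299, t) = -(9 + 3*(-34)*(-299)) = -(9 + 30498) = -1*30507 = -30507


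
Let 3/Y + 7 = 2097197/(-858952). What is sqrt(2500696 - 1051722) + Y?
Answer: -858952/2703287 + sqrt(1448974) ≈ 1203.4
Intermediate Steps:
Y = -858952/2703287 (Y = 3/(-7 + 2097197/(-858952)) = 3/(-7 + 2097197*(-1/858952)) = 3/(-7 - 2097197/858952) = 3/(-8109861/858952) = 3*(-858952/8109861) = -858952/2703287 ≈ -0.31774)
sqrt(2500696 - 1051722) + Y = sqrt(2500696 - 1051722) - 858952/2703287 = sqrt(1448974) - 858952/2703287 = -858952/2703287 + sqrt(1448974)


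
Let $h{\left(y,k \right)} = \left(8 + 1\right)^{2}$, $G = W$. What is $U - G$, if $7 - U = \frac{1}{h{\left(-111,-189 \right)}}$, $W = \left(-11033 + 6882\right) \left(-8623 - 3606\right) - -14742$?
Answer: $- \frac{4112962435}{81} \approx -5.0777 \cdot 10^{7}$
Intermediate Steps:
$W = 50777321$ ($W = \left(-4151\right) \left(-12229\right) + 14742 = 50762579 + 14742 = 50777321$)
$G = 50777321$
$h{\left(y,k \right)} = 81$ ($h{\left(y,k \right)} = 9^{2} = 81$)
$U = \frac{566}{81}$ ($U = 7 - \frac{1}{81} = \frac{566}{81} \approx 6.9877$)
$U - G = \frac{566}{81} - 50777321 = - \frac{4112962435}{81}$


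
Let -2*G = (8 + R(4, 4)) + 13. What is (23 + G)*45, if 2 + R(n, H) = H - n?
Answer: 1215/2 ≈ 607.50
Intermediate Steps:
R(n, H) = -2 + H - n (R(n, H) = -2 + (H - n) = -2 + H - n)
G = -19/2 (G = -((8 + (-2 + 4 - 1*4)) + 13)/2 = -((8 + (-2 + 4 - 4)) + 13)/2 = -((8 - 2) + 13)/2 = -(6 + 13)/2 = -½*19 = -19/2 ≈ -9.5000)
(23 + G)*45 = (23 - 19/2)*45 = (27/2)*45 = 1215/2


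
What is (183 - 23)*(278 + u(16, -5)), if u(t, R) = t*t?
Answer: 85440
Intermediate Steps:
u(t, R) = t²
(183 - 23)*(278 + u(16, -5)) = (183 - 23)*(278 + 16²) = 160*(278 + 256) = 160*534 = 85440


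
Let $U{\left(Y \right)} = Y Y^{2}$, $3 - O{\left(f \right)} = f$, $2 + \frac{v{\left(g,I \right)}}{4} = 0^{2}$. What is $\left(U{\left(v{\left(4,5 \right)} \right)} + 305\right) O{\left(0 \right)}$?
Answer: $-621$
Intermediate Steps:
$v{\left(g,I \right)} = -8$ ($v{\left(g,I \right)} = -8 + 4 \cdot 0^{2} = -8 + 4 \cdot 0 = -8 + 0 = -8$)
$O{\left(f \right)} = 3 - f$
$U{\left(Y \right)} = Y^{3}$
$\left(U{\left(v{\left(4,5 \right)} \right)} + 305\right) O{\left(0 \right)} = \left(\left(-8\right)^{3} + 305\right) \left(3 - 0\right) = \left(-512 + 305\right) \left(3 + 0\right) = \left(-207\right) 3 = -621$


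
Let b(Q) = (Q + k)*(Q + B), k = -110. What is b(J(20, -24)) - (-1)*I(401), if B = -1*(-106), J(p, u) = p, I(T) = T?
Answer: -10939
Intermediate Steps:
B = 106
b(Q) = (-110 + Q)*(106 + Q) (b(Q) = (Q - 110)*(Q + 106) = (-110 + Q)*(106 + Q))
b(J(20, -24)) - (-1)*I(401) = (-11660 + 20**2 - 4*20) - (-1)*401 = (-11660 + 400 - 80) - 1*(-401) = -11340 + 401 = -10939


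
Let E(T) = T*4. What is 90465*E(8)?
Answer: 2894880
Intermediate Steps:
E(T) = 4*T
90465*E(8) = 90465*(4*8) = 90465*32 = 2894880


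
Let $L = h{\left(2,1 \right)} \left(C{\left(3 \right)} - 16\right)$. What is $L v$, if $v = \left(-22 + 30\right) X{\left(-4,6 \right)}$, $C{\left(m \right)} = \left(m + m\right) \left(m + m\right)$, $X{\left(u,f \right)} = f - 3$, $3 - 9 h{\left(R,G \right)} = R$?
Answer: $\frac{160}{3} \approx 53.333$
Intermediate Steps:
$h{\left(R,G \right)} = \frac{1}{3} - \frac{R}{9}$
$X{\left(u,f \right)} = -3 + f$
$C{\left(m \right)} = 4 m^{2}$ ($C{\left(m \right)} = 2 m 2 m = 4 m^{2}$)
$L = \frac{20}{9}$ ($L = \left(\frac{1}{3} - \frac{2}{9}\right) \left(4 \cdot 3^{2} - 16\right) = \left(\frac{1}{3} - \frac{2}{9}\right) \left(4 \cdot 9 - 16\right) = \frac{36 - 16}{9} = \frac{1}{9} \cdot 20 = \frac{20}{9} \approx 2.2222$)
$v = 24$ ($v = \left(-22 + 30\right) \left(-3 + 6\right) = 8 \cdot 3 = 24$)
$L v = \frac{20}{9} \cdot 24 = \frac{160}{3}$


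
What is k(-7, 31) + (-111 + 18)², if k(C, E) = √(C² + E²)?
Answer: 8649 + √1010 ≈ 8680.8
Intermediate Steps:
k(-7, 31) + (-111 + 18)² = √((-7)² + 31²) + (-111 + 18)² = √(49 + 961) + (-93)² = √1010 + 8649 = 8649 + √1010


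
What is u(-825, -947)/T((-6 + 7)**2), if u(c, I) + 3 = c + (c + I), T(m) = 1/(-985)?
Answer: 2561000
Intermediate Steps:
T(m) = -1/985
u(c, I) = -3 + I + 2*c (u(c, I) = -3 + (c + (c + I)) = -3 + (c + (I + c)) = -3 + (I + 2*c) = -3 + I + 2*c)
u(-825, -947)/T((-6 + 7)**2) = (-3 - 947 + 2*(-825))/(-1/985) = (-3 - 947 - 1650)*(-985) = -2600*(-985) = 2561000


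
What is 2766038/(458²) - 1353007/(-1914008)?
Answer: 1394507755163/100372493528 ≈ 13.893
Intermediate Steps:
2766038/(458²) - 1353007/(-1914008) = 2766038/209764 - 1353007*(-1/1914008) = 2766038*(1/209764) + 1353007/1914008 = 1383019/104882 + 1353007/1914008 = 1394507755163/100372493528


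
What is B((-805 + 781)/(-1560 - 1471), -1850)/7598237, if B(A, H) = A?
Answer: 24/23030256347 ≈ 1.0421e-9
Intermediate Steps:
B((-805 + 781)/(-1560 - 1471), -1850)/7598237 = ((-805 + 781)/(-1560 - 1471))/7598237 = -24/(-3031)*(1/7598237) = -24*(-1/3031)*(1/7598237) = (24/3031)*(1/7598237) = 24/23030256347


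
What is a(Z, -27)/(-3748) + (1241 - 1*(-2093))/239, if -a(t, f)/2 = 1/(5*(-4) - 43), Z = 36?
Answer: 393618469/28216818 ≈ 13.950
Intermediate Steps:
a(t, f) = 2/63 (a(t, f) = -2/(5*(-4) - 43) = -2/(-20 - 43) = -2/(-63) = -2*(-1/63) = 2/63)
a(Z, -27)/(-3748) + (1241 - 1*(-2093))/239 = (2/63)/(-3748) + (1241 - 1*(-2093))/239 = (2/63)*(-1/3748) + (1241 + 2093)*(1/239) = -1/118062 + 3334*(1/239) = -1/118062 + 3334/239 = 393618469/28216818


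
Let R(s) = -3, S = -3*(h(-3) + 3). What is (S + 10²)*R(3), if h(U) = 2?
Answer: -255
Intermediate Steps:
S = -15 (S = -3*(2 + 3) = -3*5 = -15)
(S + 10²)*R(3) = (-15 + 10²)*(-3) = (-15 + 100)*(-3) = 85*(-3) = -255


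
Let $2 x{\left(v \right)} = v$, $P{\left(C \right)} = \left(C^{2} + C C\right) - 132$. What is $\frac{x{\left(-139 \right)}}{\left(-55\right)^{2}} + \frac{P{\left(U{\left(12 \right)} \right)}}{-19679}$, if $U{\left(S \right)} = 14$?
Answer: $- \frac{391671}{10823450} \approx -0.036187$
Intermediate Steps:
$P{\left(C \right)} = -132 + 2 C^{2}$ ($P{\left(C \right)} = \left(C^{2} + C^{2}\right) - 132 = 2 C^{2} - 132 = -132 + 2 C^{2}$)
$x{\left(v \right)} = \frac{v}{2}$
$\frac{x{\left(-139 \right)}}{\left(-55\right)^{2}} + \frac{P{\left(U{\left(12 \right)} \right)}}{-19679} = \frac{\frac{1}{2} \left(-139\right)}{\left(-55\right)^{2}} + \frac{-132 + 2 \cdot 14^{2}}{-19679} = - \frac{139}{2 \cdot 3025} + \left(-132 + 2 \cdot 196\right) \left(- \frac{1}{19679}\right) = \left(- \frac{139}{2}\right) \frac{1}{3025} + \left(-132 + 392\right) \left(- \frac{1}{19679}\right) = - \frac{139}{6050} + 260 \left(- \frac{1}{19679}\right) = - \frac{139}{6050} - \frac{260}{19679} = - \frac{391671}{10823450}$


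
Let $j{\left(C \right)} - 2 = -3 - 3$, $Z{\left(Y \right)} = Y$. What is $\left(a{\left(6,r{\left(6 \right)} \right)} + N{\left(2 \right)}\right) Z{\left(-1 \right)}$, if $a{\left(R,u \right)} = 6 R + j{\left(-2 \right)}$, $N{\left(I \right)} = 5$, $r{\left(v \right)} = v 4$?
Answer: $-37$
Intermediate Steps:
$r{\left(v \right)} = 4 v$
$j{\left(C \right)} = -4$ ($j{\left(C \right)} = 2 - 6 = -4$)
$a{\left(R,u \right)} = -4 + 6 R$ ($a{\left(R,u \right)} = 6 R - 4 = -4 + 6 R$)
$\left(a{\left(6,r{\left(6 \right)} \right)} + N{\left(2 \right)}\right) Z{\left(-1 \right)} = \left(\left(-4 + 6 \cdot 6\right) + 5\right) \left(-1\right) = \left(\left(-4 + 36\right) + 5\right) \left(-1\right) = \left(32 + 5\right) \left(-1\right) = 37 \left(-1\right) = -37$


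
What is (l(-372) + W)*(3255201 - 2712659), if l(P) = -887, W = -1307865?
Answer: -710052927584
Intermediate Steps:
(l(-372) + W)*(3255201 - 2712659) = (-887 - 1307865)*(3255201 - 2712659) = -1308752*542542 = -710052927584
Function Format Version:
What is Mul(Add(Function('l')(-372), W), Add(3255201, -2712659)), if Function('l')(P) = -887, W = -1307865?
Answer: -710052927584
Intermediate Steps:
Mul(Add(Function('l')(-372), W), Add(3255201, -2712659)) = Mul(Add(-887, -1307865), Add(3255201, -2712659)) = Mul(-1308752, 542542) = -710052927584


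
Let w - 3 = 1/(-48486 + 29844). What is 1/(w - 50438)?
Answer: -18642/940209271 ≈ -1.9828e-5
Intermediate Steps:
w = 55925/18642 (w = 3 + 1/(-48486 + 29844) = 3 + 1/(-18642) = 3 - 1/18642 = 55925/18642 ≈ 2.9999)
1/(w - 50438) = 1/(55925/18642 - 50438) = 1/(-940209271/18642) = -18642/940209271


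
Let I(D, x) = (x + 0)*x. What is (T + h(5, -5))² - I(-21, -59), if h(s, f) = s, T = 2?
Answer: -3432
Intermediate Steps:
I(D, x) = x² (I(D, x) = x*x = x²)
(T + h(5, -5))² - I(-21, -59) = (2 + 5)² - 1*(-59)² = 7² - 1*3481 = 49 - 3481 = -3432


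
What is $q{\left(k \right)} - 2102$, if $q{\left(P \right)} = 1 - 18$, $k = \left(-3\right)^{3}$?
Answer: $-2119$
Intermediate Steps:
$k = -27$
$q{\left(P \right)} = -17$ ($q{\left(P \right)} = 1 - 18 = -17$)
$q{\left(k \right)} - 2102 = -17 - 2102 = -2119$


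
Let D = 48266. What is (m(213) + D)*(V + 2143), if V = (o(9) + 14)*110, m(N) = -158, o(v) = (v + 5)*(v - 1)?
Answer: 769872324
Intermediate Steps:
o(v) = (-1 + v)*(5 + v) (o(v) = (5 + v)*(-1 + v) = (-1 + v)*(5 + v))
V = 13860 (V = ((-5 + 9**2 + 4*9) + 14)*110 = ((-5 + 81 + 36) + 14)*110 = (112 + 14)*110 = 126*110 = 13860)
(m(213) + D)*(V + 2143) = (-158 + 48266)*(13860 + 2143) = 48108*16003 = 769872324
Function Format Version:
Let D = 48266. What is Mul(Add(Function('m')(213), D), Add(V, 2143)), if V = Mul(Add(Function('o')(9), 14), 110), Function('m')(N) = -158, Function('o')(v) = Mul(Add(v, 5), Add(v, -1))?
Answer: 769872324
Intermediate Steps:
Function('o')(v) = Mul(Add(-1, v), Add(5, v)) (Function('o')(v) = Mul(Add(5, v), Add(-1, v)) = Mul(Add(-1, v), Add(5, v)))
V = 13860 (V = Mul(Add(Add(-5, Pow(9, 2), Mul(4, 9)), 14), 110) = Mul(Add(Add(-5, 81, 36), 14), 110) = Mul(Add(112, 14), 110) = Mul(126, 110) = 13860)
Mul(Add(Function('m')(213), D), Add(V, 2143)) = Mul(Add(-158, 48266), Add(13860, 2143)) = Mul(48108, 16003) = 769872324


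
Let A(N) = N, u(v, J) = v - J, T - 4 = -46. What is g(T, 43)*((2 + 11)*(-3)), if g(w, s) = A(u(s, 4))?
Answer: -1521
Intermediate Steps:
T = -42 (T = 4 - 46 = -42)
g(w, s) = -4 + s (g(w, s) = s - 1*4 = s - 4 = -4 + s)
g(T, 43)*((2 + 11)*(-3)) = (-4 + 43)*((2 + 11)*(-3)) = 39*(13*(-3)) = 39*(-39) = -1521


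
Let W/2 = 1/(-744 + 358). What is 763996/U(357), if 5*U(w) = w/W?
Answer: -3819980/68901 ≈ -55.442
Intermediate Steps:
W = -1/193 (W = 2/(-744 + 358) = 2/(-386) = 2*(-1/386) = -1/193 ≈ -0.0051813)
U(w) = -193*w/5 (U(w) = (w/(-1/193))/5 = (w*(-193))/5 = (-193*w)/5 = -193*w/5)
763996/U(357) = 763996/((-193/5*357)) = 763996/(-68901/5) = 763996*(-5/68901) = -3819980/68901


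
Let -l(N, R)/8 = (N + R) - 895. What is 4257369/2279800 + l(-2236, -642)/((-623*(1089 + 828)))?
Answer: 716531999597/388963517400 ≈ 1.8422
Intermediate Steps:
l(N, R) = 7160 - 8*N - 8*R (l(N, R) = -8*((N + R) - 895) = -8*(-895 + N + R) = 7160 - 8*N - 8*R)
4257369/2279800 + l(-2236, -642)/((-623*(1089 + 828))) = 4257369/2279800 + (7160 - 8*(-2236) - 8*(-642))/((-623*(1089 + 828))) = 4257369*(1/2279800) + (7160 + 17888 + 5136)/((-623*1917)) = 4257369/2279800 + 30184/(-1194291) = 4257369/2279800 + 30184*(-1/1194291) = 4257369/2279800 - 4312/170613 = 716531999597/388963517400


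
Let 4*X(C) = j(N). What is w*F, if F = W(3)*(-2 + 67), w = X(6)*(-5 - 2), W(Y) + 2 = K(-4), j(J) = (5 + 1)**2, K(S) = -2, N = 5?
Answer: 16380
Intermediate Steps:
j(J) = 36 (j(J) = 6**2 = 36)
W(Y) = -4 (W(Y) = -2 - 2 = -4)
X(C) = 9 (X(C) = (1/4)*36 = 9)
w = -63 (w = 9*(-5 - 2) = 9*(-7) = -63)
F = -260 (F = -4*(-2 + 67) = -4*65 = -260)
w*F = -63*(-260) = 16380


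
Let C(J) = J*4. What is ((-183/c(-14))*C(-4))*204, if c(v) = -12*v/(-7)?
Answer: -24888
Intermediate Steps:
C(J) = 4*J
c(v) = 12*v/7 (c(v) = -12*v*(-⅐) = 12*v/7)
((-183/c(-14))*C(-4))*204 = ((-183/((12/7)*(-14)))*(4*(-4)))*204 = (-183/(-24)*(-16))*204 = (-183*(-1/24)*(-16))*204 = ((61/8)*(-16))*204 = -122*204 = -24888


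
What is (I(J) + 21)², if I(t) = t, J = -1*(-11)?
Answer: 1024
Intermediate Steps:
J = 11
(I(J) + 21)² = (11 + 21)² = 32² = 1024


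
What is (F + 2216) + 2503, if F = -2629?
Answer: 2090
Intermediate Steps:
(F + 2216) + 2503 = (-2629 + 2216) + 2503 = -413 + 2503 = 2090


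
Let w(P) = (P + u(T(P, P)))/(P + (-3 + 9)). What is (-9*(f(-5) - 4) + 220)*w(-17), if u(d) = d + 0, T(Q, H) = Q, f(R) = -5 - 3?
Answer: 11152/11 ≈ 1013.8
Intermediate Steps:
f(R) = -8
u(d) = d
w(P) = 2*P/(6 + P) (w(P) = (P + P)/(P + (-3 + 9)) = (2*P)/(P + 6) = (2*P)/(6 + P) = 2*P/(6 + P))
(-9*(f(-5) - 4) + 220)*w(-17) = (-9*(-8 - 4) + 220)*(2*(-17)/(6 - 17)) = (-9*(-12) + 220)*(2*(-17)/(-11)) = (108 + 220)*(2*(-17)*(-1/11)) = 328*(34/11) = 11152/11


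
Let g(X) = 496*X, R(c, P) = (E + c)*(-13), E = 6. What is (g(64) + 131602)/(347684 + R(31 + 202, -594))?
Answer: 163346/344577 ≈ 0.47405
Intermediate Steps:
R(c, P) = -78 - 13*c (R(c, P) = (6 + c)*(-13) = -78 - 13*c)
(g(64) + 131602)/(347684 + R(31 + 202, -594)) = (496*64 + 131602)/(347684 + (-78 - 13*(31 + 202))) = (31744 + 131602)/(347684 + (-78 - 13*233)) = 163346/(347684 + (-78 - 3029)) = 163346/(347684 - 3107) = 163346/344577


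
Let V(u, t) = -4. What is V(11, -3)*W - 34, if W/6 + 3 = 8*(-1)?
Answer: 230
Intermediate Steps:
W = -66 (W = -18 + 6*(8*(-1)) = -18 + 6*(-8) = -18 - 48 = -66)
V(11, -3)*W - 34 = -4*(-66) - 34 = 264 - 34 = 230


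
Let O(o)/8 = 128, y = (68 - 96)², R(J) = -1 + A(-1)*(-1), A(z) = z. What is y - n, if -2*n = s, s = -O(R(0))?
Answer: 272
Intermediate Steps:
R(J) = 0 (R(J) = -1 - 1*(-1) = -1 + 1 = 0)
y = 784 (y = (-28)² = 784)
O(o) = 1024 (O(o) = 8*128 = 1024)
s = -1024 (s = -1*1024 = -1024)
n = 512 (n = -½*(-1024) = 512)
y - n = 784 - 1*512 = 784 - 512 = 272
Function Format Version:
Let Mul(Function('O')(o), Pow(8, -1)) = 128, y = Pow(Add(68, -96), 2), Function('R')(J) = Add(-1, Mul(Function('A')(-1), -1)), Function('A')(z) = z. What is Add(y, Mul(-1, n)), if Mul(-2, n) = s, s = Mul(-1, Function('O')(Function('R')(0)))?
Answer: 272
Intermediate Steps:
Function('R')(J) = 0 (Function('R')(J) = Add(-1, Mul(-1, -1)) = Add(-1, 1) = 0)
y = 784 (y = Pow(-28, 2) = 784)
Function('O')(o) = 1024 (Function('O')(o) = Mul(8, 128) = 1024)
s = -1024 (s = Mul(-1, 1024) = -1024)
n = 512 (n = Mul(Rational(-1, 2), -1024) = 512)
Add(y, Mul(-1, n)) = Add(784, Mul(-1, 512)) = Add(784, -512) = 272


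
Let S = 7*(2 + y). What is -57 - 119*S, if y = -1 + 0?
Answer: -890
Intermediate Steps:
y = -1
S = 7 (S = 7*(2 - 1) = 7*1 = 7)
-57 - 119*S = -57 - 119*7 = -57 - 833 = -890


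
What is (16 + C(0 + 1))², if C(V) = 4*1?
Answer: 400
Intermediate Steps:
C(V) = 4
(16 + C(0 + 1))² = (16 + 4)² = 20² = 400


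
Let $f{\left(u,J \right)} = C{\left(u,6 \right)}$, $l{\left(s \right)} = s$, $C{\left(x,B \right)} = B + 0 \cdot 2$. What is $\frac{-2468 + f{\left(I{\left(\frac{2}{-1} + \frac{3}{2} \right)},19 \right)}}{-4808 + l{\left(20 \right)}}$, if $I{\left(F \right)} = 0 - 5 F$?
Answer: $\frac{1231}{2394} \approx 0.5142$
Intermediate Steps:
$C{\left(x,B \right)} = B$ ($C{\left(x,B \right)} = B + 0 = B$)
$I{\left(F \right)} = - 5 F$
$f{\left(u,J \right)} = 6$
$\frac{-2468 + f{\left(I{\left(\frac{2}{-1} + \frac{3}{2} \right)},19 \right)}}{-4808 + l{\left(20 \right)}} = \frac{-2468 + 6}{-4808 + 20} = - \frac{2462}{-4788} = \left(-2462\right) \left(- \frac{1}{4788}\right) = \frac{1231}{2394}$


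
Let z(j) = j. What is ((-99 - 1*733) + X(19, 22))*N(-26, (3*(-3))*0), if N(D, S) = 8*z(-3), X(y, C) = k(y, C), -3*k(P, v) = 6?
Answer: 20016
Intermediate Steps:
k(P, v) = -2 (k(P, v) = -⅓*6 = -2)
X(y, C) = -2
N(D, S) = -24 (N(D, S) = 8*(-3) = -24)
((-99 - 1*733) + X(19, 22))*N(-26, (3*(-3))*0) = ((-99 - 1*733) - 2)*(-24) = ((-99 - 733) - 2)*(-24) = (-832 - 2)*(-24) = -834*(-24) = 20016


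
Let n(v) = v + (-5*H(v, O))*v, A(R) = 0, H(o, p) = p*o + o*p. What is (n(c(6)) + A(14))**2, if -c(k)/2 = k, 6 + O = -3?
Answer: 167650704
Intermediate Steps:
O = -9 (O = -6 - 3 = -9)
H(o, p) = 2*o*p (H(o, p) = o*p + o*p = 2*o*p)
c(k) = -2*k
n(v) = v + 90*v**2 (n(v) = v + (-10*v*(-9))*v = v + (-(-90)*v)*v = v + (90*v)*v = v + 90*v**2)
(n(c(6)) + A(14))**2 = ((-2*6)*(1 + 90*(-2*6)) + 0)**2 = (-12*(1 + 90*(-12)) + 0)**2 = (-12*(1 - 1080) + 0)**2 = (-12*(-1079) + 0)**2 = (12948 + 0)**2 = 12948**2 = 167650704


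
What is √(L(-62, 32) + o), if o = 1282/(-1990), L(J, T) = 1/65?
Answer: 7*I*√2147210/12935 ≈ 0.79299*I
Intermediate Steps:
L(J, T) = 1/65
o = -641/995 (o = 1282*(-1/1990) = -641/995 ≈ -0.64422)
√(L(-62, 32) + o) = √(1/65 - 641/995) = √(-8134/12935) = 7*I*√2147210/12935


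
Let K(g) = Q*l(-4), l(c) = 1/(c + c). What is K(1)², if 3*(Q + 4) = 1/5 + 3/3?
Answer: 81/400 ≈ 0.20250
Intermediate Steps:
Q = -18/5 (Q = -4 + (1/5 + 3/3)/3 = -4 + (1*(⅕) + 3*(⅓))/3 = -4 + (⅕ + 1)/3 = -4 + (⅓)*(6/5) = -4 + ⅖ = -18/5 ≈ -3.6000)
l(c) = 1/(2*c)
K(g) = 9/20 (K(g) = -9/(5*(-4)) = -9*(-1)/(5*4) = -18/5*(-⅛) = 9/20)
K(1)² = (9/20)² = 81/400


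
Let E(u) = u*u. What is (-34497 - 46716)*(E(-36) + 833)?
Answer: -172902477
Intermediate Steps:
E(u) = u**2
(-34497 - 46716)*(E(-36) + 833) = (-34497 - 46716)*((-36)**2 + 833) = -81213*(1296 + 833) = -81213*2129 = -172902477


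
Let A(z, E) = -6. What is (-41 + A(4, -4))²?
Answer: 2209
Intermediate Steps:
(-41 + A(4, -4))² = (-41 - 6)² = (-47)² = 2209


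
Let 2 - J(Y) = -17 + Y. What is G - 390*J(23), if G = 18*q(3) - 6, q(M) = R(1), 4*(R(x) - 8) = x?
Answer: 3405/2 ≈ 1702.5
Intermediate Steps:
J(Y) = 19 - Y (J(Y) = 2 - (-17 + Y) = 2 + (17 - Y) = 19 - Y)
R(x) = 8 + x/4
q(M) = 33/4 (q(M) = 8 + (1/4)*1 = 8 + 1/4 = 33/4)
G = 285/2 (G = 18*(33/4) - 6 = 297/2 - 6 = 285/2 ≈ 142.50)
G - 390*J(23) = 285/2 - 390*(19 - 1*23) = 285/2 - 390*(19 - 23) = 285/2 - 390*(-4) = 285/2 + 1560 = 3405/2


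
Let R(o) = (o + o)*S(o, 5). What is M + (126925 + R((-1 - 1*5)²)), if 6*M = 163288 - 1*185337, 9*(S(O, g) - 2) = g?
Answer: 740605/6 ≈ 1.2343e+5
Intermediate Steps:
S(O, g) = 2 + g/9
R(o) = 46*o/9 (R(o) = (o + o)*(2 + (⅑)*5) = (2*o)*(2 + 5/9) = (2*o)*(23/9) = 46*o/9)
M = -22049/6 (M = (163288 - 1*185337)/6 = (163288 - 185337)/6 = (⅙)*(-22049) = -22049/6 ≈ -3674.8)
M + (126925 + R((-1 - 1*5)²)) = -22049/6 + (126925 + 46*(-1 - 1*5)²/9) = -22049/6 + (126925 + 46*(-1 - 5)²/9) = -22049/6 + (126925 + (46/9)*(-6)²) = -22049/6 + (126925 + (46/9)*36) = -22049/6 + (126925 + 184) = -22049/6 + 127109 = 740605/6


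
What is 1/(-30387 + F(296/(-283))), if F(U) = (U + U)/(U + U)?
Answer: -1/30386 ≈ -3.2910e-5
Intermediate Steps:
F(U) = 1 (F(U) = (2*U)/((2*U)) = (2*U)*(1/(2*U)) = 1)
1/(-30387 + F(296/(-283))) = 1/(-30387 + 1) = 1/(-30386) = -1/30386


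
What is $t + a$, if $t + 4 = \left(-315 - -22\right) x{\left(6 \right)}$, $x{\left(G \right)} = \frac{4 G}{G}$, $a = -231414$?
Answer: $-232590$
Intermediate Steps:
$x{\left(G \right)} = 4$
$t = -1176$ ($t = -4 + \left(-315 - -22\right) 4 = -4 + \left(-315 + \left(-137 + 159\right)\right) 4 = -4 + \left(-315 + 22\right) 4 = -4 - 1172 = -1176$)
$t + a = -1176 - 231414 = -232590$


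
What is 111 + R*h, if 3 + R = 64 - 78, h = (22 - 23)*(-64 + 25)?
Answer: -552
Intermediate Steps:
h = 39 (h = -1*(-39) = 39)
R = -17 (R = -3 + (64 - 78) = -3 - 14 = -17)
111 + R*h = 111 - 17*39 = 111 - 663 = -552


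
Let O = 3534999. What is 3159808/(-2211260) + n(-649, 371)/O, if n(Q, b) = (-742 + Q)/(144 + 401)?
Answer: -4682775731821/3277043868741 ≈ -1.4290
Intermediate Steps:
n(Q, b) = -742/545 + Q/545 (n(Q, b) = (-742 + Q)/545 = (-742 + Q)*(1/545) = -742/545 + Q/545)
3159808/(-2211260) + n(-649, 371)/O = 3159808/(-2211260) + (-742/545 + (1/545)*(-649))/3534999 = 3159808*(-1/2211260) + (-742/545 - 649/545)*(1/3534999) = -789952/552815 - 1391/545*1/3534999 = -789952/552815 - 107/148198035 = -4682775731821/3277043868741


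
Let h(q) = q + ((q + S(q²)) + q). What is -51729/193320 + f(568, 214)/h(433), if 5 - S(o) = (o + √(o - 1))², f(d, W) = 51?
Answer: -21306461832562060335661619/79625841967511812271198520 + 229486536*√1302/1235658627677092058833 ≈ -0.26758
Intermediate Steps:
S(o) = 5 - (o + √(-1 + o))² (S(o) = 5 - (o + √(o - 1))² = 5 - (o + √(-1 + o))²)
h(q) = 5 - (q² + √(-1 + q²))² + 3*q (h(q) = q + ((q + (5 - (q² + √(-1 + q²))²)) + q) = q + ((5 + q - (q² + √(-1 + q²))²) + q) = q + (5 - (q² + √(-1 + q²))² + 2*q) = 5 - (q² + √(-1 + q²))² + 3*q)
-51729/193320 + f(568, 214)/h(433) = -51729/193320 + 51/(5 - (433² + √(-1 + 433²))² + 3*433) = -51729*1/193320 + 51/(5 - (187489 + √(-1 + 187489))² + 1299) = -17243/64440 + 51/(5 - (187489 + √187488)² + 1299) = -17243/64440 + 51/(5 - (187489 + 12*√1302)² + 1299) = -17243/64440 + 51/(1304 - (187489 + 12*√1302)²)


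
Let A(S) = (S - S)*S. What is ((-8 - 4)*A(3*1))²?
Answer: 0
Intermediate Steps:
A(S) = 0 (A(S) = 0*S = 0)
((-8 - 4)*A(3*1))² = ((-8 - 4)*0)² = (-12*0)² = 0² = 0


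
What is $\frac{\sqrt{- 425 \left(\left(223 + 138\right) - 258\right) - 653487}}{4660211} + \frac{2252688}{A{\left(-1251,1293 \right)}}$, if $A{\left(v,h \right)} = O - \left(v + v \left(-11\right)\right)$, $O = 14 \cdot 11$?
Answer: $- \frac{563172}{3089} + \frac{i \sqrt{697262}}{4660211} \approx -182.32 + 0.00017918 i$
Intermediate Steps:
$O = 154$
$A{\left(v,h \right)} = 154 + 10 v$ ($A{\left(v,h \right)} = 154 - \left(v + v \left(-11\right)\right) = 154 - \left(v - 11 v\right) = 154 - - 10 v = 154 + 10 v$)
$\frac{\sqrt{- 425 \left(\left(223 + 138\right) - 258\right) - 653487}}{4660211} + \frac{2252688}{A{\left(-1251,1293 \right)}} = \frac{\sqrt{- 425 \left(\left(223 + 138\right) - 258\right) - 653487}}{4660211} + \frac{2252688}{154 + 10 \left(-1251\right)} = \sqrt{- 425 \left(361 - 258\right) - 653487} \cdot \frac{1}{4660211} + \frac{2252688}{154 - 12510} = \sqrt{\left(-425\right) 103 - 653487} \cdot \frac{1}{4660211} + \frac{2252688}{-12356} = \sqrt{-43775 - 653487} \cdot \frac{1}{4660211} + 2252688 \left(- \frac{1}{12356}\right) = \sqrt{-697262} \cdot \frac{1}{4660211} - \frac{563172}{3089} = i \sqrt{697262} \cdot \frac{1}{4660211} - \frac{563172}{3089} = \frac{i \sqrt{697262}}{4660211} - \frac{563172}{3089} = - \frac{563172}{3089} + \frac{i \sqrt{697262}}{4660211}$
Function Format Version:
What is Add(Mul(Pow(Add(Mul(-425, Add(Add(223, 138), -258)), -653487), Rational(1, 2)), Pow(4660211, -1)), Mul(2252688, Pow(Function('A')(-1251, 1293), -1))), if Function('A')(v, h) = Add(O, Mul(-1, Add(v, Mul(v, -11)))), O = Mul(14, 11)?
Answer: Add(Rational(-563172, 3089), Mul(Rational(1, 4660211), I, Pow(697262, Rational(1, 2)))) ≈ Add(-182.32, Mul(0.00017918, I))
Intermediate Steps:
O = 154
Function('A')(v, h) = Add(154, Mul(10, v)) (Function('A')(v, h) = Add(154, Mul(-1, Add(v, Mul(v, -11)))) = Add(154, Mul(-1, Add(v, Mul(-11, v)))) = Add(154, Mul(-1, Mul(-10, v))) = Add(154, Mul(10, v)))
Add(Mul(Pow(Add(Mul(-425, Add(Add(223, 138), -258)), -653487), Rational(1, 2)), Pow(4660211, -1)), Mul(2252688, Pow(Function('A')(-1251, 1293), -1))) = Add(Mul(Pow(Add(Mul(-425, Add(Add(223, 138), -258)), -653487), Rational(1, 2)), Pow(4660211, -1)), Mul(2252688, Pow(Add(154, Mul(10, -1251)), -1))) = Add(Mul(Pow(Add(Mul(-425, Add(361, -258)), -653487), Rational(1, 2)), Rational(1, 4660211)), Mul(2252688, Pow(Add(154, -12510), -1))) = Add(Mul(Pow(Add(Mul(-425, 103), -653487), Rational(1, 2)), Rational(1, 4660211)), Mul(2252688, Pow(-12356, -1))) = Add(Mul(Pow(Add(-43775, -653487), Rational(1, 2)), Rational(1, 4660211)), Mul(2252688, Rational(-1, 12356))) = Add(Mul(Pow(-697262, Rational(1, 2)), Rational(1, 4660211)), Rational(-563172, 3089)) = Add(Mul(Mul(I, Pow(697262, Rational(1, 2))), Rational(1, 4660211)), Rational(-563172, 3089)) = Add(Mul(Rational(1, 4660211), I, Pow(697262, Rational(1, 2))), Rational(-563172, 3089)) = Add(Rational(-563172, 3089), Mul(Rational(1, 4660211), I, Pow(697262, Rational(1, 2))))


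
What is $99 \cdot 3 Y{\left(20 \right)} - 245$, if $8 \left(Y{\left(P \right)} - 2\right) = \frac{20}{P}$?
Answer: $\frac{3089}{8} \approx 386.13$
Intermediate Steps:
$Y{\left(P \right)} = 2 + \frac{5}{2 P}$ ($Y{\left(P \right)} = 2 + \frac{20 \frac{1}{P}}{8} = 2 + \frac{5}{2 P}$)
$99 \cdot 3 Y{\left(20 \right)} - 245 = 99 \cdot 3 \left(2 + \frac{5}{2 \cdot 20}\right) - 245 = 297 \left(2 + \frac{5}{2} \cdot \frac{1}{20}\right) - 245 = 297 \left(2 + \frac{1}{8}\right) - 245 = 297 \cdot \frac{17}{8} - 245 = \frac{5049}{8} - 245 = \frac{3089}{8}$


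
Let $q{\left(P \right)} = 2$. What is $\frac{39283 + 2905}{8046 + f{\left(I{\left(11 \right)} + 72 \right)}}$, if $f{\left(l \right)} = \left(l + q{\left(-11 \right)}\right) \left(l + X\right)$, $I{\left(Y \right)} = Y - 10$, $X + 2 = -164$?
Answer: $\frac{42188}{1071} \approx 39.391$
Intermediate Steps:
$X = -166$ ($X = -2 - 164 = -166$)
$I{\left(Y \right)} = -10 + Y$
$f{\left(l \right)} = \left(-166 + l\right) \left(2 + l\right)$ ($f{\left(l \right)} = \left(l + 2\right) \left(l - 166\right) = \left(2 + l\right) \left(-166 + l\right) = \left(-166 + l\right) \left(2 + l\right)$)
$\frac{39283 + 2905}{8046 + f{\left(I{\left(11 \right)} + 72 \right)}} = \frac{39283 + 2905}{8046 - \left(332 - \left(\left(-10 + 11\right) + 72\right)^{2} + 164 \left(\left(-10 + 11\right) + 72\right)\right)} = \frac{42188}{8046 - \left(332 - \left(1 + 72\right)^{2} + 164 \left(1 + 72\right)\right)} = \frac{42188}{8046 - \left(12304 - 5329\right)} = \frac{42188}{8046 - 6975} = \frac{42188}{1071}$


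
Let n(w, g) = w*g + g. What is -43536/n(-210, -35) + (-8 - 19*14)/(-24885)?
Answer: -6179366/1040193 ≈ -5.9406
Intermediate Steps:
n(w, g) = g + g*w (n(w, g) = g*w + g = g + g*w)
-43536/n(-210, -35) + (-8 - 19*14)/(-24885) = -43536*(-1/(35*(1 - 210))) + (-8 - 19*14)/(-24885) = -43536/((-35*(-209))) + (-8 - 266)*(-1/24885) = -43536/7315 - 274*(-1/24885) = -43536*1/7315 + 274/24885 = -43536/7315 + 274/24885 = -6179366/1040193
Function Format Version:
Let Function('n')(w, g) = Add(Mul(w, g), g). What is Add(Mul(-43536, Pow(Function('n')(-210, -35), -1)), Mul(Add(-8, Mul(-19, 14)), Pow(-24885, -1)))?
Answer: Rational(-6179366, 1040193) ≈ -5.9406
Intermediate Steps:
Function('n')(w, g) = Add(g, Mul(g, w)) (Function('n')(w, g) = Add(Mul(g, w), g) = Add(g, Mul(g, w)))
Add(Mul(-43536, Pow(Function('n')(-210, -35), -1)), Mul(Add(-8, Mul(-19, 14)), Pow(-24885, -1))) = Add(Mul(-43536, Pow(Mul(-35, Add(1, -210)), -1)), Mul(Add(-8, Mul(-19, 14)), Pow(-24885, -1))) = Add(Mul(-43536, Pow(Mul(-35, -209), -1)), Mul(Add(-8, -266), Rational(-1, 24885))) = Add(Mul(-43536, Pow(7315, -1)), Mul(-274, Rational(-1, 24885))) = Add(Mul(-43536, Rational(1, 7315)), Rational(274, 24885)) = Add(Rational(-43536, 7315), Rational(274, 24885)) = Rational(-6179366, 1040193)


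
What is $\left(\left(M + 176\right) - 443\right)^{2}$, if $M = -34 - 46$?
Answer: $120409$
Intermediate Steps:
$M = -80$ ($M = -34 - 46 = -80$)
$\left(\left(M + 176\right) - 443\right)^{2} = \left(\left(-80 + 176\right) - 443\right)^{2} = \left(96 - 443\right)^{2} = \left(-347\right)^{2} = 120409$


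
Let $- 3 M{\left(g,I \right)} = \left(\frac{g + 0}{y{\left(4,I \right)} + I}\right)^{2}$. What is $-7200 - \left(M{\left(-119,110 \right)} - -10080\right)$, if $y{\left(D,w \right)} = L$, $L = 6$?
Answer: $- \frac{697544879}{40368} \approx -17280.0$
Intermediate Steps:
$y{\left(D,w \right)} = 6$
$M{\left(g,I \right)} = - \frac{g^{2}}{3 \left(6 + I\right)^{2}}$ ($M{\left(g,I \right)} = - \frac{\left(\frac{g + 0}{6 + I}\right)^{2}}{3} = - \frac{\left(\frac{g}{6 + I}\right)^{2}}{3} = - \frac{g^{2} \frac{1}{\left(6 + I\right)^{2}}}{3} = - \frac{g^{2}}{3 \left(6 + I\right)^{2}}$)
$-7200 - \left(M{\left(-119,110 \right)} - -10080\right) = -7200 - \left(- \frac{\left(-119\right)^{2}}{3 \left(6 + 110\right)^{2}} - -10080\right) = -7200 - \left(\left(- \frac{1}{3}\right) 14161 \cdot \frac{1}{13456} + 10080\right) = -7200 - \left(- \frac{14161}{40368} + 10080\right) = -7200 - \frac{406895279}{40368} = - \frac{697544879}{40368}$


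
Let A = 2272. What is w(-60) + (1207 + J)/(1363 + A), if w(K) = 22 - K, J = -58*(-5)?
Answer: 299567/3635 ≈ 82.412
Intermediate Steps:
J = 290
w(-60) + (1207 + J)/(1363 + A) = (22 - 1*(-60)) + (1207 + 290)/(1363 + 2272) = (22 + 60) + 1497/3635 = 82 + 1497*(1/3635) = 82 + 1497/3635 = 299567/3635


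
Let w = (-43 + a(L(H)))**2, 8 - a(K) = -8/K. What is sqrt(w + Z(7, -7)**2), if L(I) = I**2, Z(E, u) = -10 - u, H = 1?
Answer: 3*sqrt(82) ≈ 27.166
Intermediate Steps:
a(K) = 8 + 8/K (a(K) = 8 - (-8)/K = 8 + 8/K)
w = 729 (w = (-43 + (8 + 8/(1**2)))**2 = (-43 + (8 + 8/1))**2 = (-43 + (8 + 8*1))**2 = (-43 + (8 + 8))**2 = (-43 + 16)**2 = (-27)**2 = 729)
sqrt(w + Z(7, -7)**2) = sqrt(729 + (-10 - 1*(-7))**2) = sqrt(729 + (-10 + 7)**2) = sqrt(729 + (-3)**2) = sqrt(729 + 9) = sqrt(738) = 3*sqrt(82)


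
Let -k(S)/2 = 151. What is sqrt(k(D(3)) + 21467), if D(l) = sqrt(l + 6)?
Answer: sqrt(21165) ≈ 145.48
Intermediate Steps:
D(l) = sqrt(6 + l)
k(S) = -302 (k(S) = -2*151 = -302)
sqrt(k(D(3)) + 21467) = sqrt(-302 + 21467) = sqrt(21165)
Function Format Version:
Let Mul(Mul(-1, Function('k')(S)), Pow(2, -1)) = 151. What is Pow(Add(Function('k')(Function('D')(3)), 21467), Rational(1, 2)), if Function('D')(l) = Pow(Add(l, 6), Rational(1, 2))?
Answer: Pow(21165, Rational(1, 2)) ≈ 145.48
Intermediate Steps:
Function('D')(l) = Pow(Add(6, l), Rational(1, 2))
Function('k')(S) = -302 (Function('k')(S) = Mul(-2, 151) = -302)
Pow(Add(Function('k')(Function('D')(3)), 21467), Rational(1, 2)) = Pow(Add(-302, 21467), Rational(1, 2)) = Pow(21165, Rational(1, 2))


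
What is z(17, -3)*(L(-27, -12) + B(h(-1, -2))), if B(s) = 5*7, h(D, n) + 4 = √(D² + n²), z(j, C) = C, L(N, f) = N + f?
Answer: 12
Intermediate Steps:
h(D, n) = -4 + √(D² + n²)
B(s) = 35
z(17, -3)*(L(-27, -12) + B(h(-1, -2))) = -3*((-27 - 12) + 35) = -3*(-39 + 35) = -3*(-4) = 12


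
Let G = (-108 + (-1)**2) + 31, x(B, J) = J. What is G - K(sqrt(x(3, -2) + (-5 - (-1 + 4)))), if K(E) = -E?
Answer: -76 + I*sqrt(10) ≈ -76.0 + 3.1623*I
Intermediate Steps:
G = -76 (G = (-108 + 1) + 31 = -107 + 31 = -76)
G - K(sqrt(x(3, -2) + (-5 - (-1 + 4)))) = -76 - (-1)*sqrt(-2 + (-5 - (-1 + 4))) = -76 - (-1)*sqrt(-2 + (-5 - 1*3)) = -76 - (-1)*sqrt(-2 + (-5 - 3)) = -76 - (-1)*sqrt(-2 - 8) = -76 - (-1)*sqrt(-10) = -76 - (-1)*I*sqrt(10) = -76 + I*sqrt(10)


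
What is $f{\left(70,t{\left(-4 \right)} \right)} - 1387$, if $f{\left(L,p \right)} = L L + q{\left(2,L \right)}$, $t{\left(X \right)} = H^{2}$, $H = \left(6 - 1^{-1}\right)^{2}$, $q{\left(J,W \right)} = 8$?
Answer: $3521$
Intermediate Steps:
$H = 25$ ($H = \left(6 - 1\right)^{2} = 5^{2} = 25$)
$t{\left(X \right)} = 625$ ($t{\left(X \right)} = 25^{2} = 625$)
$f{\left(L,p \right)} = 8 + L^{2}$ ($f{\left(L,p \right)} = L L + 8 = L^{2} + 8 = 8 + L^{2}$)
$f{\left(70,t{\left(-4 \right)} \right)} - 1387 = \left(8 + 70^{2}\right) - 1387 = \left(8 + 4900\right) - 1387 = 4908 - 1387 = 3521$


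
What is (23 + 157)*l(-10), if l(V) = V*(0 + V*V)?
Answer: -180000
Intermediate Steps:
l(V) = V³ (l(V) = V*(0 + V²) = V*V² = V³)
(23 + 157)*l(-10) = (23 + 157)*(-10)³ = 180*(-1000) = -180000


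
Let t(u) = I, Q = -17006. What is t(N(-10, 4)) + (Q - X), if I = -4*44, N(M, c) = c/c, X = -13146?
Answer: -4036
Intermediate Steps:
N(M, c) = 1
I = -176
t(u) = -176
t(N(-10, 4)) + (Q - X) = -176 + (-17006 - 1*(-13146)) = -176 + (-17006 + 13146) = -176 - 3860 = -4036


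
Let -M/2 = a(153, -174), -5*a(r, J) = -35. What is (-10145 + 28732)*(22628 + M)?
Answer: 420326418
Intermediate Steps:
a(r, J) = 7 (a(r, J) = -⅕*(-35) = 7)
M = -14 (M = -2*7 = -14)
(-10145 + 28732)*(22628 + M) = (-10145 + 28732)*(22628 - 14) = 18587*22614 = 420326418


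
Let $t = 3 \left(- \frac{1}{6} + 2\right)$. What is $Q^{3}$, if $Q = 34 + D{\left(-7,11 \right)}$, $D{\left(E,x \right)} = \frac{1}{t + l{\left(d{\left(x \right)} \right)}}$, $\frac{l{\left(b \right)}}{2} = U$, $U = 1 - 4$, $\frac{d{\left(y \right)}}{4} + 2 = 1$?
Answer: $32768$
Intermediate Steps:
$d{\left(y \right)} = -4$ ($d{\left(y \right)} = -8 + 4 \cdot 1 = -8 + 4 = -4$)
$U = -3$ ($U = 1 - 4 = -3$)
$l{\left(b \right)} = -6$ ($l{\left(b \right)} = 2 \left(-3\right) = -6$)
$t = \frac{11}{2}$ ($t = 3 \left(\left(-1\right) \frac{1}{6} + 2\right) = 3 \left(- \frac{1}{6} + 2\right) = 3 \cdot \frac{11}{6} = \frac{11}{2} \approx 5.5$)
$D{\left(E,x \right)} = -2$ ($D{\left(E,x \right)} = \frac{1}{\frac{11}{2} - 6} = \frac{1}{- \frac{1}{2}} = -2$)
$Q = 32$ ($Q = 34 - 2 = 32$)
$Q^{3} = 32^{3} = 32768$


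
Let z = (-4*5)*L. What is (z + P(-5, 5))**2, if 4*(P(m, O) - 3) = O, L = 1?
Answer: 3969/16 ≈ 248.06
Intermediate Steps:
P(m, O) = 3 + O/4
z = -20 (z = -4*5*1 = -20*1 = -20)
(z + P(-5, 5))**2 = (-20 + (3 + (1/4)*5))**2 = (-20 + (3 + 5/4))**2 = (-20 + 17/4)**2 = (-63/4)**2 = 3969/16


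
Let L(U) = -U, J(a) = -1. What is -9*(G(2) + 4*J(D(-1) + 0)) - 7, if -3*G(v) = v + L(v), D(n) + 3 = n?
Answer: 29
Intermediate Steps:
D(n) = -3 + n
G(v) = 0 (G(v) = -(v - v)/3 = -1/3*0 = 0)
-9*(G(2) + 4*J(D(-1) + 0)) - 7 = -9*(0 + 4*(-1)) - 7 = -9*(0 - 4) - 7 = -9*(-4) - 7 = 36 - 7 = 29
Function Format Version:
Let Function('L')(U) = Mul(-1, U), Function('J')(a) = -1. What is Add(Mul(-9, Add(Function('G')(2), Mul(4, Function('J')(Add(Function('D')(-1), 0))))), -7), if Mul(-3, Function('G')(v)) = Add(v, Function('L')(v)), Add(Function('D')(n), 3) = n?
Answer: 29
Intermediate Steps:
Function('D')(n) = Add(-3, n)
Function('G')(v) = 0 (Function('G')(v) = Mul(Rational(-1, 3), Add(v, Mul(-1, v))) = Mul(Rational(-1, 3), 0) = 0)
Add(Mul(-9, Add(Function('G')(2), Mul(4, Function('J')(Add(Function('D')(-1), 0))))), -7) = Add(Mul(-9, Add(0, Mul(4, -1))), -7) = Add(Mul(-9, Add(0, -4)), -7) = Add(Mul(-9, -4), -7) = Add(36, -7) = 29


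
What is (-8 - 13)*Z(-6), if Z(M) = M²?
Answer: -756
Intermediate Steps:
(-8 - 13)*Z(-6) = (-8 - 13)*(-6)² = -21*36 = -756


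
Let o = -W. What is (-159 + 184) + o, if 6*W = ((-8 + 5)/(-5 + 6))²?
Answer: 47/2 ≈ 23.500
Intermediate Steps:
W = 3/2 (W = ((-8 + 5)/(-5 + 6))²/6 = (-3/1)²/6 = (-3*1)²/6 = (⅙)*(-3)² = (⅙)*9 = 3/2 ≈ 1.5000)
o = -3/2 (o = -1*3/2 = -3/2 ≈ -1.5000)
(-159 + 184) + o = (-159 + 184) - 3/2 = 25 - 3/2 = 47/2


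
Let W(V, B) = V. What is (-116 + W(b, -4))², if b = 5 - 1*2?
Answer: 12769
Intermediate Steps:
b = 3 (b = 5 - 2 = 3)
(-116 + W(b, -4))² = (-116 + 3)² = (-113)² = 12769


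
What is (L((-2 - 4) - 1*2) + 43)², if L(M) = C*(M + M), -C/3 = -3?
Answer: 10201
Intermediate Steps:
C = 9 (C = -3*(-3) = 9)
L(M) = 18*M (L(M) = 9*(M + M) = 9*(2*M) = 18*M)
(L((-2 - 4) - 1*2) + 43)² = (18*((-2 - 4) - 1*2) + 43)² = (18*(-6 - 2) + 43)² = (18*(-8) + 43)² = (-144 + 43)² = (-101)² = 10201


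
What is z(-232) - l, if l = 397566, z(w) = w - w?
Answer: -397566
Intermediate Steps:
z(w) = 0
z(-232) - l = 0 - 1*397566 = 0 - 397566 = -397566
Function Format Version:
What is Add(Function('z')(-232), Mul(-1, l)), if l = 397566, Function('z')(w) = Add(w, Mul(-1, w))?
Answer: -397566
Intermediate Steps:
Function('z')(w) = 0
Add(Function('z')(-232), Mul(-1, l)) = Add(0, Mul(-1, 397566)) = Add(0, -397566) = -397566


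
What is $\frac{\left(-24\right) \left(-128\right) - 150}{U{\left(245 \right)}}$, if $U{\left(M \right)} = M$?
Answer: $\frac{2922}{245} \approx 11.927$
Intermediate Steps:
$\frac{\left(-24\right) \left(-128\right) - 150}{U{\left(245 \right)}} = \frac{\left(-24\right) \left(-128\right) - 150}{245} = \left(3072 - 150\right) \frac{1}{245} = 2922 \cdot \frac{1}{245} = \frac{2922}{245}$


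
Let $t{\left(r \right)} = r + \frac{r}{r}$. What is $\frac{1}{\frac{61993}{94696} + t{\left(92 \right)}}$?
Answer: $\frac{94696}{8868721} \approx 0.010678$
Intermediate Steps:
$t{\left(r \right)} = 1 + r$ ($t{\left(r \right)} = r + 1 = 1 + r$)
$\frac{1}{\frac{61993}{94696} + t{\left(92 \right)}} = \frac{1}{\frac{61993}{94696} + \left(1 + 92\right)} = \frac{1}{61993 \cdot \frac{1}{94696} + 93} = \frac{1}{\frac{61993}{94696} + 93} = \frac{1}{\frac{8868721}{94696}} = \frac{94696}{8868721}$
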